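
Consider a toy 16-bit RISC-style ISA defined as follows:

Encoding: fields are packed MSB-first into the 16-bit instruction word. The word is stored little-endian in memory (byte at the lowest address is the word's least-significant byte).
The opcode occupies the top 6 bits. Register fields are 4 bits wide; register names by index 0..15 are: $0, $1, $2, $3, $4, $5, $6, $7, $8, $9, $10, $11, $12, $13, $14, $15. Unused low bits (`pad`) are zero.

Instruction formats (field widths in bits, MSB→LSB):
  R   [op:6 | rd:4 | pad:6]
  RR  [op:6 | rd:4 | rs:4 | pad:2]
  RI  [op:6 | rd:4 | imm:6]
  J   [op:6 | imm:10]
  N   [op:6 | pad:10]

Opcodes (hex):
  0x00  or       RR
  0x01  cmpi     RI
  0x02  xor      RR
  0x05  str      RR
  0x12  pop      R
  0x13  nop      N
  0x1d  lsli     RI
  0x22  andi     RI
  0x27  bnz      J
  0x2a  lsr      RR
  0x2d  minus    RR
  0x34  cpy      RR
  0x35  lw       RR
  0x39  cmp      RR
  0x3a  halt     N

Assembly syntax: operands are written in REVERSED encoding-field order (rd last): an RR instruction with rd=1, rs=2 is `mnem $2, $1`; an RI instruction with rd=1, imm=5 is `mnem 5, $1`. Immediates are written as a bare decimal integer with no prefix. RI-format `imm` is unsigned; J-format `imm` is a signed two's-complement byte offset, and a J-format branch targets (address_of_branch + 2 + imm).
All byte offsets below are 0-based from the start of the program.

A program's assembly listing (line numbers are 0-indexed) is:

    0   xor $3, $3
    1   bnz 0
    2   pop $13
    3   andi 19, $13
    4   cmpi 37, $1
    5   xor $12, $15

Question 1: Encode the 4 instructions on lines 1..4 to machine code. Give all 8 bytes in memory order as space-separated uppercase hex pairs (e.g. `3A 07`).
1. bnz fields op=0x27:6|imm=0:10 → word 9c00h → 00 9c
2. pop fields op=0x12:6|rd=13:4|pad=0:6 → word 4b40h → 40 4b
3. andi fields op=0x22:6|rd=13:4|imm=19:6 → word 8b53h → 53 8b
4. cmpi fields op=0x1:6|rd=1:4|imm=37:6 → word 0465h → 65 04

00 9C 40 4B 53 8B 65 04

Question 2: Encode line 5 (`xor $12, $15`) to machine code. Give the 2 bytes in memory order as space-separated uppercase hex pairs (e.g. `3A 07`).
F0 0B

5. xor fields op=0x2:6|rd=15:4|rs=12:4|pad=0:2 → word 0bf0h → f0 0b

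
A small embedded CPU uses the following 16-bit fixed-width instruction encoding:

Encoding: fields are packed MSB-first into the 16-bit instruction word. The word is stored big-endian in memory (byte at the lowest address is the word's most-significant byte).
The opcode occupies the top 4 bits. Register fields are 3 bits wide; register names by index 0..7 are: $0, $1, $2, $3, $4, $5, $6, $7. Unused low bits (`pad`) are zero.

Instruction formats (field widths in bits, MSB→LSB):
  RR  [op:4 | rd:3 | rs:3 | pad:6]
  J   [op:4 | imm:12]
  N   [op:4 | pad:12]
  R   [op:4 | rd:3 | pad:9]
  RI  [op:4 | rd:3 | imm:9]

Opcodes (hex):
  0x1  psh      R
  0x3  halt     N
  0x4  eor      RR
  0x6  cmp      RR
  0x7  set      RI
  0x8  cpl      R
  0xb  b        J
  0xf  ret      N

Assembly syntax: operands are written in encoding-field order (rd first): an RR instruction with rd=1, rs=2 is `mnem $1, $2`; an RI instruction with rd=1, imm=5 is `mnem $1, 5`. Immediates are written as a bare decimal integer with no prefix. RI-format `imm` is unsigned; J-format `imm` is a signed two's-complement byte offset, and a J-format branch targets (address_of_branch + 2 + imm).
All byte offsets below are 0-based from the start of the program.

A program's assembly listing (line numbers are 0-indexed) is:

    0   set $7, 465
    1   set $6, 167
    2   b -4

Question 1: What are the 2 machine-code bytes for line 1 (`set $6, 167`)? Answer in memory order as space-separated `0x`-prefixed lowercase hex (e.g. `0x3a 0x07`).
0x7c 0xa7

line 1 (set): pack op=0x7:4|rd=6:3|imm=167:9 = 0x7ca7; big→ 7c a7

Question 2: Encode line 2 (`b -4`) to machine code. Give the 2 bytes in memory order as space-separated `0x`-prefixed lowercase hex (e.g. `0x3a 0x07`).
2. b fields op=0xb:4|imm=-4:12 → word bffch → bf fc

0xbf 0xfc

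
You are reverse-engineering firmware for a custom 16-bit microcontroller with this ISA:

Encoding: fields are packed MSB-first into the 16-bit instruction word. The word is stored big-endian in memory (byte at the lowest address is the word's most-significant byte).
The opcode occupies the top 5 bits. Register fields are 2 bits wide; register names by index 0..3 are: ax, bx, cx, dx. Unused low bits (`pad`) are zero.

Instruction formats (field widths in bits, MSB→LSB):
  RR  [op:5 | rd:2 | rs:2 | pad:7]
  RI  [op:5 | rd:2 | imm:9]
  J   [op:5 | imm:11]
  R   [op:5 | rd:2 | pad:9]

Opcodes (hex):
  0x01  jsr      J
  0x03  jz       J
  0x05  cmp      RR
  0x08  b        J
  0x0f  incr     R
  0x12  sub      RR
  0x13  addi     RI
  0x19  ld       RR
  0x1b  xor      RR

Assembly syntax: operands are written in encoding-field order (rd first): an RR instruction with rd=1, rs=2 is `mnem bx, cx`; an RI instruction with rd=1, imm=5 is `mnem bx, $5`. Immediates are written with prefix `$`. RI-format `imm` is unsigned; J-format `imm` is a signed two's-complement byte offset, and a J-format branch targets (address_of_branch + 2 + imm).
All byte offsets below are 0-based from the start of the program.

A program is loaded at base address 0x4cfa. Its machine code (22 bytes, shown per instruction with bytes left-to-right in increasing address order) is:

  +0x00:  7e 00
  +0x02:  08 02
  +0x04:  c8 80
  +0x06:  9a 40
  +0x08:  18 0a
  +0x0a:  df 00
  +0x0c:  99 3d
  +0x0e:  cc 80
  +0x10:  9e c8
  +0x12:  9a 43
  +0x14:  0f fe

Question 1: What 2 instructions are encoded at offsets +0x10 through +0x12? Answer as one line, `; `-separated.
[10] 9e c8 → 0x9ec8
  op=0x9ec8>>11=0x13 ⇒ addi (RI)
  rd: (w>>9)&0x3=0x3 → dx
  imm: (w>>0)&0x1ff=0xc8 → $200
[12] 9a 43 → 0x9a43
  op=0x9a43>>11=0x13 ⇒ addi (RI)
  rd: (w>>9)&0x3=0x1 → bx
  imm: (w>>0)&0x1ff=0x43 → $67

addi dx, $200; addi bx, $67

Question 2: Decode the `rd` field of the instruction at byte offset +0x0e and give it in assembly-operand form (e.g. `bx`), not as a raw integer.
cx

+0x0e: cc 80 ⇒ word 0xcc80 (big)
  opcode bits[15:11]=0x19: ld/RR
  [10:9] rd=2 = cx
  [8:7] rs=1 = bx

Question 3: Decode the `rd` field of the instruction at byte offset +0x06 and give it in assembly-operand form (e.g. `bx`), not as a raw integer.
+0x06: 9a 40 ⇒ word 0x9a40 (big)
  op=0x9a40>>11=0x13 ⇒ addi (RI)
  [10:9] rd=1 = bx
  [8:0] imm=64 = $64

bx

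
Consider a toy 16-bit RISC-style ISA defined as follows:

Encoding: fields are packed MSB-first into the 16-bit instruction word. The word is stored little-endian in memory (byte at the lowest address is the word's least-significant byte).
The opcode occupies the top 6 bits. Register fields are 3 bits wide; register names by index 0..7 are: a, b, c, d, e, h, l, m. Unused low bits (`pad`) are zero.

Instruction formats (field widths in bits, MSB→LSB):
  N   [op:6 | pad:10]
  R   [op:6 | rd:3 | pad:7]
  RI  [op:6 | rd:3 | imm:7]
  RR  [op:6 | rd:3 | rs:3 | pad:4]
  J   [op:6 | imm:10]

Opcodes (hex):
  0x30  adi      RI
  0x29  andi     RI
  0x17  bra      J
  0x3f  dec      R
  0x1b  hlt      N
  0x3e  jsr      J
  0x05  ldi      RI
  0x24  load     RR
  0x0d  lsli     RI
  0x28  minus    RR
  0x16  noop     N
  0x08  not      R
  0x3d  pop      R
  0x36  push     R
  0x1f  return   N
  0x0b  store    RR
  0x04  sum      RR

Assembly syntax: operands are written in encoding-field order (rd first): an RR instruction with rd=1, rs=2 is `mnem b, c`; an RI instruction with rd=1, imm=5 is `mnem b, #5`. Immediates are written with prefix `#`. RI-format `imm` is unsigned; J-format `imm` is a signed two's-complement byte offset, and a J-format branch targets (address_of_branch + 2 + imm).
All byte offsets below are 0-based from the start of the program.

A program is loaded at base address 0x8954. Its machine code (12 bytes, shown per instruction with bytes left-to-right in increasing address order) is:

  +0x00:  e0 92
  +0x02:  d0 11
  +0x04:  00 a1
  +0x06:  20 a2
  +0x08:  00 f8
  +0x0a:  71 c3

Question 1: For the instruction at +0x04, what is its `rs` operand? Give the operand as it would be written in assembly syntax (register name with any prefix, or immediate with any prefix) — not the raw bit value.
a

[04] 00 a1 → 0xa100
  op=0xa100>>10=0x28 ⇒ minus (RR)
  rd@[9:7]=0x2 ⇒ c
  rs@[6:4]=0x0 ⇒ a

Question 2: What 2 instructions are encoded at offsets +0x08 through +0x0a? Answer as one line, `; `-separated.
jsr #0; adi l, #113

+0x08: 00 f8 ⇒ word 0xf800 (little)
  op=0xf800>>10=0x3e ⇒ jsr (J)
  imm: (w>>0)&0x3ff=0x0 → #0
+0x0a: 71 c3 ⇒ word 0xc371 (little)
  op=0xc371>>10=0x30 ⇒ adi (RI)
  rd: (w>>7)&0x7=0x6 → l
  imm: (w>>0)&0x7f=0x71 → #113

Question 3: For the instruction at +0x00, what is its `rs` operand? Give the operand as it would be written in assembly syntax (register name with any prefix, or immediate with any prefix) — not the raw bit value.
[00] e0 92 → 0x92e0
  top 6b → 0x24 → load [RR]
  [9:7] rd=5 = h
  [6:4] rs=6 = l

l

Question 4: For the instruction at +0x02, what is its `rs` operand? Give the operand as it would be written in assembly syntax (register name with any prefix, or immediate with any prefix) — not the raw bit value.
h

@+02  little-endian(d0 11) = 0x11d0
  op=0x11d0>>10=0x4 ⇒ sum (RR)
  rd@[9:7]=0x3 ⇒ d
  rs@[6:4]=0x5 ⇒ h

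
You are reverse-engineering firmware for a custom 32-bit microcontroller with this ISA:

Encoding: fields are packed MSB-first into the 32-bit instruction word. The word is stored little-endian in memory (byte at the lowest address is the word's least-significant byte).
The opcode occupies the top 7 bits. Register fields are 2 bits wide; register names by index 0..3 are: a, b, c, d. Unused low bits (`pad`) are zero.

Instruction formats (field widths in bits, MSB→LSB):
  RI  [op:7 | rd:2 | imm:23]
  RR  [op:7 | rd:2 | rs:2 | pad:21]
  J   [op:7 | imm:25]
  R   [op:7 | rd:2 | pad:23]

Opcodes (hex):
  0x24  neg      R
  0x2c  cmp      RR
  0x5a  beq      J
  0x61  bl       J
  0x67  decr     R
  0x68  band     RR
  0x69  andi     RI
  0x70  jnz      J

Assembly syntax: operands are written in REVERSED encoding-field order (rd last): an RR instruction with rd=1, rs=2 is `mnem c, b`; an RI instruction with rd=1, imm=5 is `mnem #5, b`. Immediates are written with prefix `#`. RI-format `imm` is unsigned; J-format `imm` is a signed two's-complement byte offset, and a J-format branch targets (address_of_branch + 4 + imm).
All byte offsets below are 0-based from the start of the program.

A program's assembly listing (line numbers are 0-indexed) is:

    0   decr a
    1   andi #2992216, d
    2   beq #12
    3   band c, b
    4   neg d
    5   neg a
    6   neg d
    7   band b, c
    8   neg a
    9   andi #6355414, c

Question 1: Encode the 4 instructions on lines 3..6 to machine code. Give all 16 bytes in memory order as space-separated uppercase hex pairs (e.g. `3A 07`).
00 00 C0 D0 00 00 80 49 00 00 00 48 00 00 80 49

L3: band op=0x68:7|rd=1:2|rs=2:2|pad=0:21 ⇒ 0xd0c00000 ⇒ little 00 00 c0 d0
L4: neg op=0x24:7|rd=3:2|pad=0:23 ⇒ 0x49800000 ⇒ little 00 00 80 49
L5: neg op=0x24:7|rd=0:2|pad=0:23 ⇒ 0x48000000 ⇒ little 00 00 00 48
L6: neg op=0x24:7|rd=3:2|pad=0:23 ⇒ 0x49800000 ⇒ little 00 00 80 49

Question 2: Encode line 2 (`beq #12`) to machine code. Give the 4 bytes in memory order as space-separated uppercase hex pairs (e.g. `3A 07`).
0C 00 00 B4

2. beq fields op=0x5a:7|imm=12:25 → word b400000ch → 0c 00 00 b4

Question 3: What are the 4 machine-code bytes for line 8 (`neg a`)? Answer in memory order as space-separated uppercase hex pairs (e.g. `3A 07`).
L8: neg op=0x24:7|rd=0:2|pad=0:23 ⇒ 0x48000000 ⇒ little 00 00 00 48

00 00 00 48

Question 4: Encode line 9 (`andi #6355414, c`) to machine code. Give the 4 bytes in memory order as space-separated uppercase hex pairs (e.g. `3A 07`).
D6 F9 60 D3

9. andi fields op=0x69:7|rd=2:2|imm=6355414:23 → word d360f9d6h → d6 f9 60 d3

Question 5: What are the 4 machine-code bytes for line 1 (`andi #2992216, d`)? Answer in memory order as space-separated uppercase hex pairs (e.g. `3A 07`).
58 A8 AD D3

1. andi fields op=0x69:7|rd=3:2|imm=2992216:23 → word d3ada858h → 58 a8 ad d3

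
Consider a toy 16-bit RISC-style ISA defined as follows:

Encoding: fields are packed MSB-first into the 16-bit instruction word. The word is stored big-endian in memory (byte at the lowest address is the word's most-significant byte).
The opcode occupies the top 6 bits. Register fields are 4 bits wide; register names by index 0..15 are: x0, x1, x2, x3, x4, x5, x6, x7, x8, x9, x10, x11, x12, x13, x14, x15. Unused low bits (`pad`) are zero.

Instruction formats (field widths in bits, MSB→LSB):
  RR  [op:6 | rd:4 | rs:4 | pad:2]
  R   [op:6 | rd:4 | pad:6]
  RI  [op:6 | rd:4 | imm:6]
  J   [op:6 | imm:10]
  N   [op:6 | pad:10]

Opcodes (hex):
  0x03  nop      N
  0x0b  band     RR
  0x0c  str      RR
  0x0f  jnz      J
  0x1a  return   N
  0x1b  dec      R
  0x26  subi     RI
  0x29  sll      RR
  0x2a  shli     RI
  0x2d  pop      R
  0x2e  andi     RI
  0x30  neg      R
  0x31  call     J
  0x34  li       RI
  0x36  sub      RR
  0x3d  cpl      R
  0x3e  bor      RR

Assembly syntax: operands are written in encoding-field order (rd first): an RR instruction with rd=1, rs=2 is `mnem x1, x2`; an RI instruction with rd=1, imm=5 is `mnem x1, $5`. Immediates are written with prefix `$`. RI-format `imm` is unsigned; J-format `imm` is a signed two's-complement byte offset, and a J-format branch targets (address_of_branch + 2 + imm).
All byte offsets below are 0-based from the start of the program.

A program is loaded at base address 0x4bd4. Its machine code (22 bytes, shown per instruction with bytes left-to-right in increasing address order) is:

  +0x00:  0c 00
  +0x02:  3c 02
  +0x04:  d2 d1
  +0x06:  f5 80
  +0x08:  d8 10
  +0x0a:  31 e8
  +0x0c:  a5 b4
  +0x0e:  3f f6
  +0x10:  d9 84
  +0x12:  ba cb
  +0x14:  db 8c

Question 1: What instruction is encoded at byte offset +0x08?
@+08  big-endian(d8 10) = 0xd810
  op=0xd810>>10=0x36 ⇒ sub (RR)
  rd@[9:6]=0x0 ⇒ x0
  rs@[5:2]=0x4 ⇒ x4

sub x0, x4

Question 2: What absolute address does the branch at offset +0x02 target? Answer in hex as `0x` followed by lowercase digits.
0x4bda

+0x02: 3c 02 ⇒ word 0x3c02 (big)
  opcode bits[15:10]=0xf: jnz/J
  [9:0] imm=2 = $2
  target = base 0x4bd4 + off 0x02 + 2 + imm 2 = 0x4bda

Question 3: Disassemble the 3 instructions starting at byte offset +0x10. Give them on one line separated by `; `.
sub x6, x1; andi x11, $11; sub x14, x3

@+10  big-endian(d9 84) = 0xd984
  op=0xd984>>10=0x36 ⇒ sub (RR)
  [9:6] rd=6 = x6
  [5:2] rs=1 = x1
@+12  big-endian(ba cb) = 0xbacb
  op=0xbacb>>10=0x2e ⇒ andi (RI)
  [9:6] rd=11 = x11
  [5:0] imm=11 = $11
@+14  big-endian(db 8c) = 0xdb8c
  op=0xdb8c>>10=0x36 ⇒ sub (RR)
  [9:6] rd=14 = x14
  [5:2] rs=3 = x3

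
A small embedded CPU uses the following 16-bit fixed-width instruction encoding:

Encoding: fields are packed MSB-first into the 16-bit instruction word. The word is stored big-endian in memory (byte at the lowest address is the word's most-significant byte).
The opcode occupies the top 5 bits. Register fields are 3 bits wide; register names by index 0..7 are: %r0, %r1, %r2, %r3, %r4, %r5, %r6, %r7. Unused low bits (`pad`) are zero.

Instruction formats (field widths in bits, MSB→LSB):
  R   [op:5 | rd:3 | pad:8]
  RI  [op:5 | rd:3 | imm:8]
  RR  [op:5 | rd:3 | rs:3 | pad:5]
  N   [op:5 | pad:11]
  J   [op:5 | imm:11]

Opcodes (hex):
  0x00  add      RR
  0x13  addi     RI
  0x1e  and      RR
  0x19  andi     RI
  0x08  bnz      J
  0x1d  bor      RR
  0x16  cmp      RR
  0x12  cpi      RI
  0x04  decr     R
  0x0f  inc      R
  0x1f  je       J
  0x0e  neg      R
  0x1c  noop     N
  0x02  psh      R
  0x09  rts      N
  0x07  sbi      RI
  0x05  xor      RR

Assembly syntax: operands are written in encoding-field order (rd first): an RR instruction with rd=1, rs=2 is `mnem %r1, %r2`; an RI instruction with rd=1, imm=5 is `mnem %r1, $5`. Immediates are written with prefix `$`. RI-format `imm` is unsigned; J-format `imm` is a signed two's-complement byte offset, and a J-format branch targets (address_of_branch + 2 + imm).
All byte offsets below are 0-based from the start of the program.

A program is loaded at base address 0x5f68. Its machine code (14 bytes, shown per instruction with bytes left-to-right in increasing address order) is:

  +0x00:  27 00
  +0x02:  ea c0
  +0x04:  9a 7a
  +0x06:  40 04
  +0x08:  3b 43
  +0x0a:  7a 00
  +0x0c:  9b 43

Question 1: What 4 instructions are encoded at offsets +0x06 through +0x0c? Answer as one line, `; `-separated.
off 0x06: read 40 04 as big → 0x4004
  opcode bits[15:11]=0x8: bnz/J
  imm@[10:0]=0x4 ⇒ $4
off 0x08: read 3b 43 as big → 0x3b43
  opcode bits[15:11]=0x7: sbi/RI
  rd@[10:8]=0x3 ⇒ %r3
  imm@[7:0]=0x43 ⇒ $67
off 0x0a: read 7a 00 as big → 0x7a00
  opcode bits[15:11]=0xf: inc/R
  rd@[10:8]=0x2 ⇒ %r2
off 0x0c: read 9b 43 as big → 0x9b43
  opcode bits[15:11]=0x13: addi/RI
  rd@[10:8]=0x3 ⇒ %r3
  imm@[7:0]=0x43 ⇒ $67

bnz $4; sbi %r3, $67; inc %r2; addi %r3, $67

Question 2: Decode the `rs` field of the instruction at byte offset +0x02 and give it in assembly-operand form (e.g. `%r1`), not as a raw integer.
[02] ea c0 → 0xeac0
  op=0xeac0>>11=0x1d ⇒ bor (RR)
  rd@[10:8]=0x2 ⇒ %r2
  rs@[7:5]=0x6 ⇒ %r6

%r6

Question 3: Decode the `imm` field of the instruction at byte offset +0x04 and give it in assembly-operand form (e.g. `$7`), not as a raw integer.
$122

[04] 9a 7a → 0x9a7a
  opcode bits[15:11]=0x13: addi/RI
  rd: (w>>8)&0x7=0x2 → %r2
  imm: (w>>0)&0xff=0x7a → $122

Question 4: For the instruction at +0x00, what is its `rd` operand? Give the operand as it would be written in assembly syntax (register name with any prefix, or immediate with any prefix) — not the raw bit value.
%r7

off 0x00: read 27 00 as big → 0x2700
  opcode bits[15:11]=0x4: decr/R
  rd@[10:8]=0x7 ⇒ %r7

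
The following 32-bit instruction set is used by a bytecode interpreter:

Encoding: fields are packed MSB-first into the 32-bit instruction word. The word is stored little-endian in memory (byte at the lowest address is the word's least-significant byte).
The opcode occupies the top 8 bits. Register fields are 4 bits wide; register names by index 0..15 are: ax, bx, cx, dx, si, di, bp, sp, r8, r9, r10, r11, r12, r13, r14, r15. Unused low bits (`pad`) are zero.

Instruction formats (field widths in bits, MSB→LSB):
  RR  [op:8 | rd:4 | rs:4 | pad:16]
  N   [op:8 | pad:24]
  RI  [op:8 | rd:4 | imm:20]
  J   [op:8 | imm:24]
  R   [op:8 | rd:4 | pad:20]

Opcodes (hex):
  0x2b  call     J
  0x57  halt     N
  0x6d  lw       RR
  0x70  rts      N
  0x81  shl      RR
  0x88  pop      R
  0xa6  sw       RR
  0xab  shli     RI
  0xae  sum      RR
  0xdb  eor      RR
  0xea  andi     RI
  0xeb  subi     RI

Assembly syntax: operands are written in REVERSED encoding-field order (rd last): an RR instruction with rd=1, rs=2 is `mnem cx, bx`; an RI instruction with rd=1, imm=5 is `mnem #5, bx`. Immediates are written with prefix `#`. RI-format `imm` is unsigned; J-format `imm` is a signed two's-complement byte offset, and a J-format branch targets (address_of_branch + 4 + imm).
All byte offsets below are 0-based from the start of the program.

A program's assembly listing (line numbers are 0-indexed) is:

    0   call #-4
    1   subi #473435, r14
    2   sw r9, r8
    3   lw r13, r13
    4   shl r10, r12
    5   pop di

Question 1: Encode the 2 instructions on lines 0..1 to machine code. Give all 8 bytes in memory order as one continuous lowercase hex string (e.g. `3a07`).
0. call fields op=0x2b:8|imm=-4:24 → word 2bfffffch → fc ff ff 2b
1. subi fields op=0xeb:8|rd=14:4|imm=473435:20 → word ebe7395bh → 5b 39 e7 eb

fcffff2b5b39e7eb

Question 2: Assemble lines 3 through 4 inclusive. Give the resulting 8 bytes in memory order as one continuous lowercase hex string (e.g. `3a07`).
3. lw fields op=0x6d:8|rd=13:4|rs=13:4|pad=0:16 → word 6ddd0000h → 00 00 dd 6d
4. shl fields op=0x81:8|rd=12:4|rs=10:4|pad=0:16 → word 81ca0000h → 00 00 ca 81

0000dd6d0000ca81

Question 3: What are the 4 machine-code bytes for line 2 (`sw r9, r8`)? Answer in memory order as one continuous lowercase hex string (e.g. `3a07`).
000089a6

L2: sw op=0xa6:8|rd=8:4|rs=9:4|pad=0:16 ⇒ 0xa6890000 ⇒ little 00 00 89 a6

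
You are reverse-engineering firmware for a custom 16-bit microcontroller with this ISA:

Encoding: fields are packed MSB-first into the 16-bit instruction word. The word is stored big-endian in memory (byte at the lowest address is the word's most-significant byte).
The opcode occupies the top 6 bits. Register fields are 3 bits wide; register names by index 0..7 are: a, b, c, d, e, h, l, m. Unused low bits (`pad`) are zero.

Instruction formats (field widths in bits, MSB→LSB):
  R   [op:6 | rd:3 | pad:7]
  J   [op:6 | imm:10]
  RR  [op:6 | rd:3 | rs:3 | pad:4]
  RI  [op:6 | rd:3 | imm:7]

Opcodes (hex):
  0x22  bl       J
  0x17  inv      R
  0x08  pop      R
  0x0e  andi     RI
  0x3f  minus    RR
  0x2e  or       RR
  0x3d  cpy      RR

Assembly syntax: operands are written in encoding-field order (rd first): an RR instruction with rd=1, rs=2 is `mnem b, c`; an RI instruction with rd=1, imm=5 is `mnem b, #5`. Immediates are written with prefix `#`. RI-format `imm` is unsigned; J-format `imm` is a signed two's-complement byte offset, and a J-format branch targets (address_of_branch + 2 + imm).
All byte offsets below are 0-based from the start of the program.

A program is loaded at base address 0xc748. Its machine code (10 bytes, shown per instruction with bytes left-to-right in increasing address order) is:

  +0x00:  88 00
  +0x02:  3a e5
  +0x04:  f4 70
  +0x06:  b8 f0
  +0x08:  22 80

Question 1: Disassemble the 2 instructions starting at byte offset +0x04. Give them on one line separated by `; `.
cpy a, m; or b, m

+0x04: f4 70 ⇒ word 0xf470 (big)
  opcode bits[15:10]=0x3d: cpy/RR
  rd: (w>>7)&0x7=0x0 → a
  rs: (w>>4)&0x7=0x7 → m
+0x06: b8 f0 ⇒ word 0xb8f0 (big)
  opcode bits[15:10]=0x2e: or/RR
  rd: (w>>7)&0x7=0x1 → b
  rs: (w>>4)&0x7=0x7 → m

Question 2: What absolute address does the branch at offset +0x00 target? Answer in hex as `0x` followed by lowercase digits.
[00] 88 00 → 0x8800
  top 6b → 0x22 → bl [J]
  [9:0] imm=0 = #0
  target = base 0xc748 + off 0x00 + 2 + imm 0 = 0xc74a

0xc74a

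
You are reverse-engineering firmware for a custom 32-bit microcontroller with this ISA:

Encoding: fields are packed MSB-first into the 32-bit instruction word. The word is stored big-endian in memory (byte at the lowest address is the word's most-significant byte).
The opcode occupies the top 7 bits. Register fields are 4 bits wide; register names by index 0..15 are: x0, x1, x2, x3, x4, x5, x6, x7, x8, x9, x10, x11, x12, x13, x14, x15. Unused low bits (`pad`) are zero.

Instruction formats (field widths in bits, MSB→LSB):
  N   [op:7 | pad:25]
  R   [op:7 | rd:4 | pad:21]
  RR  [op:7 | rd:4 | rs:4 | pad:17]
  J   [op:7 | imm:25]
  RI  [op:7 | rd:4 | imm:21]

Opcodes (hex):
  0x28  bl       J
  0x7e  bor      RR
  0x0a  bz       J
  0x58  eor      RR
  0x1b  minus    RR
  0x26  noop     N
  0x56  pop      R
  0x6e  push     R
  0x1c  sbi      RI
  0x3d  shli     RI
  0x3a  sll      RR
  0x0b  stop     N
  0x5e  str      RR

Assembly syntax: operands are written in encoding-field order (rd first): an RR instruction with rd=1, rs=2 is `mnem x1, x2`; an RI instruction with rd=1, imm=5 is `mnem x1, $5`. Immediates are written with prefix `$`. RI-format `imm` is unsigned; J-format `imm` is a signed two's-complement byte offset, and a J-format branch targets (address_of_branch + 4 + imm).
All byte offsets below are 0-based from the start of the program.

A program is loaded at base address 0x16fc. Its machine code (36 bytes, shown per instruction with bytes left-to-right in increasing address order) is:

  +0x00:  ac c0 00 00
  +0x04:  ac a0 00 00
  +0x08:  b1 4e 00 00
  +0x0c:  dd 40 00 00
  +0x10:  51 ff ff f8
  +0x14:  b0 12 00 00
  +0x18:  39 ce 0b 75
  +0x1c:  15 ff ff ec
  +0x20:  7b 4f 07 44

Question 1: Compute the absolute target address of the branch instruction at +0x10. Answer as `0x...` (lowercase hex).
0x1708

+0x10: 51 ff ff f8 ⇒ word 0x51fffff8 (big)
  opcode bits[31:25]=0x28: bl/J
  [24:0] imm=33554424 (s25→-8) = $-8
  target = base 0x16fc + off 0x10 + 4 + imm -8 = 0x1708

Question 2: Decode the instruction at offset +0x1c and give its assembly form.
bz $-20

@+1c  big-endian(15 ff ff ec) = 0x15ffffec
  opcode bits[31:25]=0xa: bz/J
  [24:0] imm=33554412 (s25→-20) = $-20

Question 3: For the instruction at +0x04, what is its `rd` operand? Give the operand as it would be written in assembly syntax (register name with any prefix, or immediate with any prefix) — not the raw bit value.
x5

off 0x04: read ac a0 00 00 as big → 0xaca00000
  op=0xaca00000>>25=0x56 ⇒ pop (R)
  rd@[24:21]=0x5 ⇒ x5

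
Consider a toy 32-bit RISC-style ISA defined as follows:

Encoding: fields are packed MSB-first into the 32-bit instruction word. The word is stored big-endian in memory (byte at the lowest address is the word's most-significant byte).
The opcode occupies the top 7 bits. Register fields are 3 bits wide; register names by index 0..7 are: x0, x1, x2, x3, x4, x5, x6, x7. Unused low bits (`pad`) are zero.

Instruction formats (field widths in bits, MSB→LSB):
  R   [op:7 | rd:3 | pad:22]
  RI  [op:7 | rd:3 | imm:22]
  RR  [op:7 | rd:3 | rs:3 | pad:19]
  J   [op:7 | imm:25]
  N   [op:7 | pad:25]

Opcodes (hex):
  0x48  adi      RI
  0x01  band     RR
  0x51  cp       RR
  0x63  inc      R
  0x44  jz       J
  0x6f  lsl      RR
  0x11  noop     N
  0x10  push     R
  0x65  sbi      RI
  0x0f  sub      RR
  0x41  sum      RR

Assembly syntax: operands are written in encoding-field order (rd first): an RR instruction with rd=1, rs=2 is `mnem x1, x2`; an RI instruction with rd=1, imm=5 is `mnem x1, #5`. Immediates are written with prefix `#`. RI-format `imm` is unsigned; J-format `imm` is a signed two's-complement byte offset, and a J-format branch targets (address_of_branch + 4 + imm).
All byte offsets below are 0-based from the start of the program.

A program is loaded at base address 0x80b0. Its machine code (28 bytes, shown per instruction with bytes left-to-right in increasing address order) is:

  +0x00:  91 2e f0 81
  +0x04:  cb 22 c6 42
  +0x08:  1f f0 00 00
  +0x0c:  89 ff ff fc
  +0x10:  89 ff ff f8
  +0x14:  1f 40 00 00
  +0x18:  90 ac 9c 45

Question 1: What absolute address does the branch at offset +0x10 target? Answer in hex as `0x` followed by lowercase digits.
0x80bc

+0x10: 89 ff ff f8 ⇒ word 0x89fffff8 (big)
  top 7b → 0x44 → jz [J]
  imm@[24:0]=0x1fffff8 (s25→-8) ⇒ #-8
  target = base 0x80b0 + off 0x10 + 4 + imm -8 = 0x80bc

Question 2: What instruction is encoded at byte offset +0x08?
sub x7, x6

off 0x08: read 1f f0 00 00 as big → 0x1ff00000
  top 7b → 0xf → sub [RR]
  [24:22] rd=7 = x7
  [21:19] rs=6 = x6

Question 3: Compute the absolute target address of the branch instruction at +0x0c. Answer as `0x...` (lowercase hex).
[0c] 89 ff ff fc → 0x89fffffc
  top 7b → 0x44 → jz [J]
  imm@[24:0]=0x1fffffc (s25→-4) ⇒ #-4
  target = base 0x80b0 + off 0x0c + 4 + imm -4 = 0x80bc

0x80bc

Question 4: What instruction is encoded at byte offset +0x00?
adi x4, #3076225

[00] 91 2e f0 81 → 0x912ef081
  opcode bits[31:25]=0x48: adi/RI
  rd@[24:22]=0x4 ⇒ x4
  imm@[21:0]=0x2ef081 ⇒ #3076225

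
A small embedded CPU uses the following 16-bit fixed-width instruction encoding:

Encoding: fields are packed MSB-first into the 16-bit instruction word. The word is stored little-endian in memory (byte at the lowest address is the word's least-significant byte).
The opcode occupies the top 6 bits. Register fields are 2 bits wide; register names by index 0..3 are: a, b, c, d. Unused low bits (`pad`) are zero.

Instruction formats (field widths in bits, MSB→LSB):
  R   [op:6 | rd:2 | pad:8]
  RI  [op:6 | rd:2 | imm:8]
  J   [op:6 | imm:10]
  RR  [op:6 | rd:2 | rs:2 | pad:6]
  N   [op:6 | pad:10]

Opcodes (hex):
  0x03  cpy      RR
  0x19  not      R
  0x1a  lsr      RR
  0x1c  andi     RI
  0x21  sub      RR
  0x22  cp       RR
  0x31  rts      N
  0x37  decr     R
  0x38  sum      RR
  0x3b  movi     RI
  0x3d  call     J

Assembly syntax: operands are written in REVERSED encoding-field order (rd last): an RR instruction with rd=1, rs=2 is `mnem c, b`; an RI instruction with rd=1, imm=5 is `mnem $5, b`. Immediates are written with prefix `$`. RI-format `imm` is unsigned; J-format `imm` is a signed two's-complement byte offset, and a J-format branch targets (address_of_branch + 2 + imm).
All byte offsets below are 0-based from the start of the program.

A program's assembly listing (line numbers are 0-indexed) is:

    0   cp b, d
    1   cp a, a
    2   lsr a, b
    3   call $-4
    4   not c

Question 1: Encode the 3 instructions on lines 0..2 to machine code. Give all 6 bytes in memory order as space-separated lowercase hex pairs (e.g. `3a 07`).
L0: cp op=0x22:6|rd=3:2|rs=1:2|pad=0:6 ⇒ 0x8b40 ⇒ little 40 8b
L1: cp op=0x22:6|rd=0:2|rs=0:2|pad=0:6 ⇒ 0x8800 ⇒ little 00 88
L2: lsr op=0x1a:6|rd=1:2|rs=0:2|pad=0:6 ⇒ 0x6900 ⇒ little 00 69

40 8b 00 88 00 69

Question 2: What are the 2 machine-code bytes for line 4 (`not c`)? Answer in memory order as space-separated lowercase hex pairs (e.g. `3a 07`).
00 66

line 4 (not): pack op=0x19:6|rd=2:2|pad=0:8 = 0x6600; little→ 00 66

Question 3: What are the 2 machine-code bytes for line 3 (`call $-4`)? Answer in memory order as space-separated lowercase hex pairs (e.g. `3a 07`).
3. call fields op=0x3d:6|imm=-4:10 → word f7fch → fc f7

fc f7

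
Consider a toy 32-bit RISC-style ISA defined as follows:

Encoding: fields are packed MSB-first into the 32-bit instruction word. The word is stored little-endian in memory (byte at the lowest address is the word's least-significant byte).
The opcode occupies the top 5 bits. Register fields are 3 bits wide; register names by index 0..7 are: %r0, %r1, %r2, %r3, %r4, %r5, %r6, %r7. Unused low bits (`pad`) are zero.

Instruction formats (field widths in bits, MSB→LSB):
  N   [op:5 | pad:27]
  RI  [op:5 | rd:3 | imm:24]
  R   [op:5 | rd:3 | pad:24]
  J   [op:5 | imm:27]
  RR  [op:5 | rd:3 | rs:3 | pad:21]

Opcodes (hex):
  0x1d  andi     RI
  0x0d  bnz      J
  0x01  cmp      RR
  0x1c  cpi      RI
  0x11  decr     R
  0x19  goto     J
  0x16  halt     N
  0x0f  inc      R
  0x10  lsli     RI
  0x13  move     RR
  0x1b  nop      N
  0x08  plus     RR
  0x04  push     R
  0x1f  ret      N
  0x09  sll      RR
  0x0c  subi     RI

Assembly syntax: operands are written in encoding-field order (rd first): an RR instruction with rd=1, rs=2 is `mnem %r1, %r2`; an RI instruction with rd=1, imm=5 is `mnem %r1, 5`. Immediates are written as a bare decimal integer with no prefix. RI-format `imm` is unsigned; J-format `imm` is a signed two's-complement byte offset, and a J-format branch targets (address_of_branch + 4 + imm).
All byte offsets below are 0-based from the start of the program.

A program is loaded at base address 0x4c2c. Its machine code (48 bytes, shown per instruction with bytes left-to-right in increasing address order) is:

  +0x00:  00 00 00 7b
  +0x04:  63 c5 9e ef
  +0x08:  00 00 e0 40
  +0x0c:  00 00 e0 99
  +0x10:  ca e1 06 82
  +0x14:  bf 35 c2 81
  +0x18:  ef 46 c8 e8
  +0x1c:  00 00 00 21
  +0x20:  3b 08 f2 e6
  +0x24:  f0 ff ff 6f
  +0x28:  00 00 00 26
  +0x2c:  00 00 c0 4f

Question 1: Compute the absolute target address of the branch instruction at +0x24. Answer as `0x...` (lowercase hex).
@+24  little-endian(f0 ff ff 6f) = 0x6ffffff0
  top 5b → 0xd → bnz [J]
  imm@[26:0]=0x7fffff0 (s27→-16) ⇒ -16
  target = base 0x4c2c + off 0x24 + 4 + imm -16 = 0x4c44

0x4c44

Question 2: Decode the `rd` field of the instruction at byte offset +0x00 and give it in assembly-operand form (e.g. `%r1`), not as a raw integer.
%r3

[00] 00 00 00 7b → 0x7b000000
  op=0x7b000000>>27=0xf ⇒ inc (R)
  [26:24] rd=3 = %r3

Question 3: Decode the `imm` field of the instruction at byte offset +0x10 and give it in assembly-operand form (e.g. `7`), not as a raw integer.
[10] ca e1 06 82 → 0x8206e1ca
  top 5b → 0x10 → lsli [RI]
  rd: (w>>24)&0x7=0x2 → %r2
  imm: (w>>0)&0xffffff=0x6e1ca → 451018

451018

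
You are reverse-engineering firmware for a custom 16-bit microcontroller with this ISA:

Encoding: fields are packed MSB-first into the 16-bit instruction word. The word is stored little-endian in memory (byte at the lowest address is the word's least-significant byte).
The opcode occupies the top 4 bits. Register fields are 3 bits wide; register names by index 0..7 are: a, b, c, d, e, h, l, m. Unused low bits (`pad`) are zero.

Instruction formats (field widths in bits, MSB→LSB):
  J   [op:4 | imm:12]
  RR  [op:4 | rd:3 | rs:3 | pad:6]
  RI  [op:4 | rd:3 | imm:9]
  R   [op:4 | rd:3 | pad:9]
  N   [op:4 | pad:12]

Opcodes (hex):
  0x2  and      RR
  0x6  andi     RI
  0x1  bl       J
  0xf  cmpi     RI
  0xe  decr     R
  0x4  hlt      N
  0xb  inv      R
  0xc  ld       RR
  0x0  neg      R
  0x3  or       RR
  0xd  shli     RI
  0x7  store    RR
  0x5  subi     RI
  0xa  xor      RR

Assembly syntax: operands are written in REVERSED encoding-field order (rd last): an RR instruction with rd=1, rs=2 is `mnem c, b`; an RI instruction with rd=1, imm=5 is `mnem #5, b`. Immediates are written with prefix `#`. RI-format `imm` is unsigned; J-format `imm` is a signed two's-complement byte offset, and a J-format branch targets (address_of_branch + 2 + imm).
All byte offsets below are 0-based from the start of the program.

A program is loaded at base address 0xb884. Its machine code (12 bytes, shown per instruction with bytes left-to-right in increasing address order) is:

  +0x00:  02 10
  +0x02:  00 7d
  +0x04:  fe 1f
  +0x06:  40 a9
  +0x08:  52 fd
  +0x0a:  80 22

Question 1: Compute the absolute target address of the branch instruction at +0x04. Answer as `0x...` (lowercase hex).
0xb888

@+04  little-endian(fe 1f) = 0x1ffe
  top 4b → 0x1 → bl [J]
  imm: (w>>0)&0xfff=0xffe (s12→-2) → #-2
  target = base 0xb884 + off 0x04 + 2 + imm -2 = 0xb888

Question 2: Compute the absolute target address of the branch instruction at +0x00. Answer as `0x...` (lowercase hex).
0xb888

+0x00: 02 10 ⇒ word 0x1002 (little)
  op=0x1002>>12=0x1 ⇒ bl (J)
  [11:0] imm=2 = #2
  target = base 0xb884 + off 0x00 + 2 + imm 2 = 0xb888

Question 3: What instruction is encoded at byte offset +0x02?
@+02  little-endian(00 7d) = 0x7d00
  op=0x7d00>>12=0x7 ⇒ store (RR)
  rd: (w>>9)&0x7=0x6 → l
  rs: (w>>6)&0x7=0x4 → e

store e, l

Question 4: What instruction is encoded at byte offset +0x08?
cmpi #338, l

off 0x08: read 52 fd as little → 0xfd52
  top 4b → 0xf → cmpi [RI]
  [11:9] rd=6 = l
  [8:0] imm=338 = #338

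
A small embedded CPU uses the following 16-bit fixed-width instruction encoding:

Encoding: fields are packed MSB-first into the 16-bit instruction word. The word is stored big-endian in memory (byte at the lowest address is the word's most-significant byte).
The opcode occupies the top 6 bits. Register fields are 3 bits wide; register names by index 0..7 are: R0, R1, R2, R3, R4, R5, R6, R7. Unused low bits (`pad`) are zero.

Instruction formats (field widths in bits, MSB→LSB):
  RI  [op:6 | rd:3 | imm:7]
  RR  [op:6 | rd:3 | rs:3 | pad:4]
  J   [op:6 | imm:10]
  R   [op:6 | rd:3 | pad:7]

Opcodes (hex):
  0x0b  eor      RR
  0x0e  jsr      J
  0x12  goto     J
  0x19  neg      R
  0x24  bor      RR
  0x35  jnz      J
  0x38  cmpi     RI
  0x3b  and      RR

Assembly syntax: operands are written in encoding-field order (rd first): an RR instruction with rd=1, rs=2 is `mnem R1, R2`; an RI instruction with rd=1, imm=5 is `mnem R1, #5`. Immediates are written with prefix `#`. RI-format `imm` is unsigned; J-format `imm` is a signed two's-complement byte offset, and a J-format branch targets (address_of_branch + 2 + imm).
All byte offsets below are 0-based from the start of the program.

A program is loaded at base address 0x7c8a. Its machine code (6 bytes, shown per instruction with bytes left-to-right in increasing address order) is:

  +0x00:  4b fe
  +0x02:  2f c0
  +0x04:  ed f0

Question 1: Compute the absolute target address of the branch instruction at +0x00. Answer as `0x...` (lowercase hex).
0x7c8a

@+00  big-endian(4b fe) = 0x4bfe
  top 6b → 0x12 → goto [J]
  imm: (w>>0)&0x3ff=0x3fe (s10→-2) → #-2
  target = base 0x7c8a + off 0x00 + 2 + imm -2 = 0x7c8a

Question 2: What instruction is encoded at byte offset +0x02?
off 0x02: read 2f c0 as big → 0x2fc0
  op=0x2fc0>>10=0xb ⇒ eor (RR)
  rd@[9:7]=0x7 ⇒ R7
  rs@[6:4]=0x4 ⇒ R4

eor R7, R4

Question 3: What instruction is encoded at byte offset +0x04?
and R3, R7

+0x04: ed f0 ⇒ word 0xedf0 (big)
  top 6b → 0x3b → and [RR]
  [9:7] rd=3 = R3
  [6:4] rs=7 = R7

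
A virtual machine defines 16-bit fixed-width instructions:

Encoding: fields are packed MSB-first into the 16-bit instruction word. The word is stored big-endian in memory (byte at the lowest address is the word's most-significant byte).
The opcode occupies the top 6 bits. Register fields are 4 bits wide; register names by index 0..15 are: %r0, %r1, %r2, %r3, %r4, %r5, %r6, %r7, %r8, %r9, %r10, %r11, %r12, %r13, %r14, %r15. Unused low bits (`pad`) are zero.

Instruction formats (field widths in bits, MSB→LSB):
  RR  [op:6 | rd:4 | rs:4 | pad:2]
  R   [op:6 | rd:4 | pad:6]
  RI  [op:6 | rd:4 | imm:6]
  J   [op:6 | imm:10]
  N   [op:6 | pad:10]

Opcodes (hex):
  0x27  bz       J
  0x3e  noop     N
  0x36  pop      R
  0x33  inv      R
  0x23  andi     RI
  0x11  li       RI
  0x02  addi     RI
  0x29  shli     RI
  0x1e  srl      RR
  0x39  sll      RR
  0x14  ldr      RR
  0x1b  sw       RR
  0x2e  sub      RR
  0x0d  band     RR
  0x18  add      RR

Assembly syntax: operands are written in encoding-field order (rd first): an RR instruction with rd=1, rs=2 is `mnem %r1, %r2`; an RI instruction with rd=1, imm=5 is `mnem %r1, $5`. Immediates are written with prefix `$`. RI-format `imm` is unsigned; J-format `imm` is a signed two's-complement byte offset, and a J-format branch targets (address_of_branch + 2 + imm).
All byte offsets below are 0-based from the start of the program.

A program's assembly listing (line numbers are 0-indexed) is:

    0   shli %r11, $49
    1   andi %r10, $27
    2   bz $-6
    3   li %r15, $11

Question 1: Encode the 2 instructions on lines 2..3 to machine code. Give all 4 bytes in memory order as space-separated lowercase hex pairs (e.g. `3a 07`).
9f fa 47 cb

line 2 (bz): pack op=0x27:6|imm=-6:10 = 0x9ffa; big→ 9f fa
line 3 (li): pack op=0x11:6|rd=15:4|imm=11:6 = 0x47cb; big→ 47 cb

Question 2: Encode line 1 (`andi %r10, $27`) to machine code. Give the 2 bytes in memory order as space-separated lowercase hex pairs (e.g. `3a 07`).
1. andi fields op=0x23:6|rd=10:4|imm=27:6 → word 8e9bh → 8e 9b

8e 9b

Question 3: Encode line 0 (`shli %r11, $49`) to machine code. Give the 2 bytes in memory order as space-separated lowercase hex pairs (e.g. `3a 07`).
L0: shli op=0x29:6|rd=11:4|imm=49:6 ⇒ 0xa6f1 ⇒ big a6 f1

a6 f1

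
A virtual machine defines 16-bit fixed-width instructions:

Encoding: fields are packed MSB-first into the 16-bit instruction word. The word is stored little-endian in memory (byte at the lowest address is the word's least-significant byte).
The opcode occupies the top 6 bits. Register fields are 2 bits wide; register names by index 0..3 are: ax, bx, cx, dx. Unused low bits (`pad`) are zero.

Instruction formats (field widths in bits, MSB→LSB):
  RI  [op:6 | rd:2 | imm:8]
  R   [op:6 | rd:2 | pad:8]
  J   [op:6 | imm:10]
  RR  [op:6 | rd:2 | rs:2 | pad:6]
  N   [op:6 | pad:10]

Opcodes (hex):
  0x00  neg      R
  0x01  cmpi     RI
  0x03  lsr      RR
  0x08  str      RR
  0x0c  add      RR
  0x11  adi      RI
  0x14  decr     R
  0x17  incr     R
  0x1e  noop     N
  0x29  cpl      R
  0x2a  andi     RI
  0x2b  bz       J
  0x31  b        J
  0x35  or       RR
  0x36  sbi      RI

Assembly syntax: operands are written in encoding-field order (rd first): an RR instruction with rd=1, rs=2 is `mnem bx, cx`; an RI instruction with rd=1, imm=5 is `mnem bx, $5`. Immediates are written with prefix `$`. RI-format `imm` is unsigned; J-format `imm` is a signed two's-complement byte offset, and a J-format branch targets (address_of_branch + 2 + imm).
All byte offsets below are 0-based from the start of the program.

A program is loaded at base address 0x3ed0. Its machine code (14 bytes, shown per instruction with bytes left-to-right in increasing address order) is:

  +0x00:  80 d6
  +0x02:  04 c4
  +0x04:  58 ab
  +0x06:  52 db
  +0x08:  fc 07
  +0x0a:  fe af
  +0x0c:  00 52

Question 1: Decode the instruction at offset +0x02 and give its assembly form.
b $4

[02] 04 c4 → 0xc404
  opcode bits[15:10]=0x31: b/J
  [9:0] imm=4 = $4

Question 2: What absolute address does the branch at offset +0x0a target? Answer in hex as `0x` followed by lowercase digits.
0x3eda

+0x0a: fe af ⇒ word 0xaffe (little)
  op=0xaffe>>10=0x2b ⇒ bz (J)
  imm: (w>>0)&0x3ff=0x3fe (s10→-2) → $-2
  target = base 0x3ed0 + off 0x0a + 2 + imm -2 = 0x3eda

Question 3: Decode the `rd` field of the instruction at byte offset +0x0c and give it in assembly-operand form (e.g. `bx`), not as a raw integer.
cx

+0x0c: 00 52 ⇒ word 0x5200 (little)
  op=0x5200>>10=0x14 ⇒ decr (R)
  rd: (w>>8)&0x3=0x2 → cx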